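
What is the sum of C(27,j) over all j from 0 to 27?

Setting x = 1 in (1+x)^27 gives Σ C(27,j) = 2^27 = 134217728.

134217728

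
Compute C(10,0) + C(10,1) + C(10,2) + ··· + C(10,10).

The entries of row 10 sum to 2^10 = 1024.

1024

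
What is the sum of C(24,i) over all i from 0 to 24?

16777216

Setting x = 1 in (1+x)^24 gives Σ C(24,i) = 2^24 = 16777216.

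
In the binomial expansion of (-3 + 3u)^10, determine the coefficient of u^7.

The general term is C(10,j)·(-3)^j·(3u)^(10-j); the u^7 term has j = 3.
C(10,3) = 120.
Coefficient = C(10,3) · (-3)^3 · 3^7 = 120 · (-27) · 2187 = -7085880.

-7085880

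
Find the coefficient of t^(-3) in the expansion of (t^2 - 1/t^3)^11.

-462

General term: C(11,j)·(t^2)^j·(-1/t^3)^(11-j), with t-exponent 2j − 3(11−j) = 5j − 33.
Set 5j − 33 = -3: j = 6.
C(11,6) = 462; 1^6 = 1; (-1)^5 = -1.
Coefficient = 462 · 1 · (-1) = -462.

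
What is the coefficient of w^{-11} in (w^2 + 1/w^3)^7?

General term: C(7,j)·(w^2)^j·(1/w^3)^(7-j), with w-exponent 2j − 3(7−j) = 5j − 21.
Set 5j − 21 = -11: j = 2.
C(7,2) = 21; 1^2 = 1; 1^5 = 1.
Coefficient = 21 · 1 · 1 = 21.

21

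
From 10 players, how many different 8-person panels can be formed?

45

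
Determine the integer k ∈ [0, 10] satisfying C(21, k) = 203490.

C(21,k) increases on 0 ≤ k ≤ 10. C(21,7) = 116280 and C(21,8) = 203490, so k = 8.

8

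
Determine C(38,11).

C(38,11) = (38·37·36·35·34·33·32·31·30·29·28) / 11! = 48032775105638400 / 39916800 = 1203322288.

1203322288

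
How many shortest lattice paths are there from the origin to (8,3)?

Each path is a sequence of 11 steps with 8 rights: C(11,8) = 165.

165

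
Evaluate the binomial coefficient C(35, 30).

324632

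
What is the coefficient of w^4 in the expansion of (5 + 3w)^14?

The general term is C(14,j)·(5)^j·(3w)^(14-j); the w^4 term has j = 10.
C(14,10) = 1001.
Coefficient = C(14,10) · 5^10 · 3^4 = 1001 · 9765625 · 81 = 791806640625.

791806640625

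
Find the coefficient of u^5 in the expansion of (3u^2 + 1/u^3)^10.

262440

General term: C(10,j)·(3u^2)^j·(1/u^3)^(10-j), with u-exponent 2j − 3(10−j) = 5j − 30.
Set 5j − 30 = 5: j = 7.
C(10,7) = 120; 3^7 = 2187; 1^3 = 1.
Coefficient = 120 · 2187 · 1 = 262440.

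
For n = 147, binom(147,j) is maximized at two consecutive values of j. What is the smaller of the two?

73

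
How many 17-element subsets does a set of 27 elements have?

8436285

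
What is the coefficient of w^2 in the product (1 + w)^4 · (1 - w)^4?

Coefficient of w^2 = Σ_{j} C(4,j)·1^j·C(4,2-j)·(-1)^(2-j) for j from 0 to 2.
= 6 + (-16) + 6 = -4.

-4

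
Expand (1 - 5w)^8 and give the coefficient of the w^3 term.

-7000

The general term is C(8,j)·(1)^j·(-5w)^(8-j); the w^3 term has j = 5.
C(8,5) = 56.
Coefficient = C(8,5) · (-5)^3 = 56 · (-125) = -7000.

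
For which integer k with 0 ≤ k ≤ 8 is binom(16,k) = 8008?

C(16,k) increases on 0 ≤ k ≤ 8. C(16,5) = 4368 and C(16,6) = 8008, so k = 6.

6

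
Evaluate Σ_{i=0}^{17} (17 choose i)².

By Vandermonde's identity, Σ C(17,i)² = C(34,17) = 2333606220.

2333606220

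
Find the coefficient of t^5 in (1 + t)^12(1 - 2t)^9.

-630

Coefficient of t^5 = Σ_{j} C(12,j)·1^j·C(9,5-j)·(-2)^(5-j) for j from 0 to 5.
= (-4032) + 24192 + (-44352) + 31680 + (-8910) + 792 = -630.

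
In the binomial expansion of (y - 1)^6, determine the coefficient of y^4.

The general term is C(6,j)·(y)^j·(-1)^(6-j); the y^4 term has j = 4.
C(6,4) = 15.
Coefficient = C(6,4) = 15.

15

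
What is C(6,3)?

C(6,3) = (6·5·4) / 3! = 120 / 6 = 20.

20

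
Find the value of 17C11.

C(17,11) = C(17,6) by symmetry.
C(17,6) = (17·16·15·14·13·12) / 6! = 8910720 / 720 = 12376.

12376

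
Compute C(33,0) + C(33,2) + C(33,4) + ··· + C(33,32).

4294967296

Even-k terms of row 33 sum to 2^32 = 4294967296.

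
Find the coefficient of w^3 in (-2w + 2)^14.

-5963776

The general term is C(14,j)·(-2w)^j·(2)^(14-j); the w^3 term has j = 3.
C(14,3) = 364.
Coefficient = C(14,3) · (-2)^3 · 2^11 = 364 · (-8) · 2048 = -5963776.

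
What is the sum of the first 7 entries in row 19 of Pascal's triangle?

43796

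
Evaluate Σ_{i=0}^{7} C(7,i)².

3432

Σ C(7,i)² is the coefficient of x^7 in (1+x)^7(1+x)^7 = (1+x)^14, i.e. C(14,7) = 3432.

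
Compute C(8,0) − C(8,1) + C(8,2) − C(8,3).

The partial alternating sum Σ_{k=0}^{3} (−1)^k C(8,k) = (−1)^3 C(7,3) = -35.

-35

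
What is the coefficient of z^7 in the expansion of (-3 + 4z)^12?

-3153199104

The general term is C(12,j)·(-3)^j·(4z)^(12-j); the z^7 term has j = 5.
C(12,5) = 792.
Coefficient = C(12,5) · (-3)^5 · 4^7 = 792 · (-243) · 16384 = -3153199104.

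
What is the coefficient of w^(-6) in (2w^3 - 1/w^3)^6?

General term: C(6,j)·(2w^3)^j·(-1/w^3)^(6-j), with w-exponent 3j − 3(6−j) = 6j − 18.
Set 6j − 18 = -6: j = 2.
C(6,2) = 15; 2^2 = 4; (-1)^4 = 1.
Coefficient = 15 · 4 · 1 = 60.

60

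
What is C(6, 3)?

C(6,3) = (6·5·4) / 3! = 120 / 6 = 20.

20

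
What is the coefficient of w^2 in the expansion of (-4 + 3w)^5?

-5760

The general term is C(5,j)·(-4)^j·(3w)^(5-j); the w^2 term has j = 3.
C(5,3) = 10.
Coefficient = C(5,3) · (-4)^3 · 3^2 = 10 · (-64) · 9 = -5760.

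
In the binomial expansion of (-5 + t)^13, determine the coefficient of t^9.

446875

The general term is C(13,j)·(-5)^j·(t)^(13-j); the t^9 term has j = 4.
C(13,4) = 715.
Coefficient = C(13,4) · (-5)^4 = 715 · 625 = 446875.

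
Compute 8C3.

C(8,3) = (8·7·6) / 3! = 336 / 6 = 56.

56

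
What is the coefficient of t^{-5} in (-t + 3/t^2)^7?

General term: C(7,j)·(-t)^j·(3/t^2)^(7-j), with t-exponent 1j − 2(7−j) = 3j − 14.
Set 3j − 14 = -5: j = 3.
C(7,3) = 35; (-1)^3 = -1; 3^4 = 81.
Coefficient = 35 · (-1) · 81 = -2835.

-2835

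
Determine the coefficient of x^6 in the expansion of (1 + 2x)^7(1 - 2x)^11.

Coefficient of x^6 = Σ_{j} C(7,j)·2^j·C(11,6-j)·(-2)^(6-j) for j from 0 to 6.
= 29568 + (-206976) + 443520 + (-369600) + 123200 + (-14784) + 448 = 5376.

5376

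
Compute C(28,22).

C(28,22) = C(28,6) by symmetry.
C(28,6) = (28·27·26·25·24·23) / 6! = 271252800 / 720 = 376740.

376740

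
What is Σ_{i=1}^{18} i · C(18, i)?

2359296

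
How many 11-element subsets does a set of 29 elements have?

34597290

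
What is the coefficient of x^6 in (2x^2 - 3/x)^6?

2160

General term: C(6,j)·(2x^2)^j·(-3/x)^(6-j), with x-exponent 2j − 1(6−j) = 3j − 6.
Set 3j − 6 = 6: j = 4.
C(6,4) = 15; 2^4 = 16; (-3)^2 = 9.
Coefficient = 15 · 16 · 9 = 2160.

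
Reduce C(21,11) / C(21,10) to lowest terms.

C(n,k+1)/C(n,k) = (n−k)/(k+1) = (21−10)/(10+1) = 11/11 = 1.

1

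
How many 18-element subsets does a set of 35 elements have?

4537567650

C(35,18) = C(35,17) by symmetry.
C(35,17) = (35·34·33·32·31·30·29·28·27·26·25·24·23·22·21·20·19) / 17! = 1613955767240110694400000 / 355687428096000 = 4537567650.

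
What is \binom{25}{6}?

C(25,6) = (25·24·23·22·21·20) / 6! = 127512000 / 720 = 177100.

177100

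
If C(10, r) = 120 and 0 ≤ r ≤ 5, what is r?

3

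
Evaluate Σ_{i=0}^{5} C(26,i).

1 + 26 + 325 + 2600 + 14950 + 65780 = 83682.

83682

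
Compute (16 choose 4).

C(16,4) = (16·15·14·13) / 4! = 43680 / 24 = 1820.

1820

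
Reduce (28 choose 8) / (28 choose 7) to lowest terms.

21/8

C(n,k+1)/C(n,k) = (n−k)/(k+1) = (28−7)/(7+1) = 21/8.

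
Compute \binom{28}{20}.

3108105

C(28,20) = C(28,8) by symmetry.
C(28,8) = (28·27·26·25·24·23·22·21) / 8! = 125318793600 / 40320 = 3108105.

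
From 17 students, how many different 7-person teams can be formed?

This is C(17,7) = 19448.

19448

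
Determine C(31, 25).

736281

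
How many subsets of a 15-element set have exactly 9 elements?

5005

Choose the 9 positions: C(15,9) = 5005.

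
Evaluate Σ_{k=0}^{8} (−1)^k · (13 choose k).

495

The partial alternating sum Σ_{k=0}^{8} (−1)^k C(13,k) = (−1)^8 C(12,8) = 495.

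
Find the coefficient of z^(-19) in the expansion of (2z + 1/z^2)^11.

22

General term: C(11,j)·(2z)^j·(1/z^2)^(11-j), with z-exponent 1j − 2(11−j) = 3j − 22.
Set 3j − 22 = -19: j = 1.
C(11,1) = 11; 2^1 = 2; 1^10 = 1.
Coefficient = 11 · 2 · 1 = 22.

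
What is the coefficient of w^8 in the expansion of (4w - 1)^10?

2949120

The general term is C(10,j)·(4w)^j·(-1)^(10-j); the w^8 term has j = 8.
C(10,8) = 45.
Coefficient = C(10,8) · 4^8 = 45 · 65536 = 2949120.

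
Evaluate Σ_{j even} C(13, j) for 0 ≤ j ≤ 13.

Half of (1+1)^13 + (1−1)^13 gives the even-index sum: 2^12 = 4096.

4096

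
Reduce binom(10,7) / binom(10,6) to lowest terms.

4/7

C(n,k+1)/C(n,k) = (n−k)/(k+1) = (10−6)/(6+1) = 4/7.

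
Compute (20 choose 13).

C(20,13) = C(20,7) by symmetry.
C(20,7) = (20·19·18·17·16·15·14) / 7! = 390700800 / 5040 = 77520.

77520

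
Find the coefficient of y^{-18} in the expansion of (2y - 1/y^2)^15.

General term: C(15,j)·(2y)^j·(-1/y^2)^(15-j), with y-exponent 1j − 2(15−j) = 3j − 30.
Set 3j − 30 = -18: j = 4.
C(15,4) = 1365; 2^4 = 16; (-1)^11 = -1.
Coefficient = 1365 · 16 · (-1) = -21840.

-21840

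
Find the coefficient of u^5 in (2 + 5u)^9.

6300000

The general term is C(9,j)·(2)^j·(5u)^(9-j); the u^5 term has j = 4.
C(9,4) = 126.
Coefficient = C(9,4) · 2^4 · 5^5 = 126 · 16 · 3125 = 6300000.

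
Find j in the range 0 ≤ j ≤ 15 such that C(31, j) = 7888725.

C(31,j) increases on 0 ≤ j ≤ 15. C(31,7) = 2629575 and C(31,8) = 7888725, so j = 8.

8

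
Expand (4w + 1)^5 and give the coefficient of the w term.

20

The general term is C(5,j)·(4w)^j·(1)^(5-j); the w^1 term has j = 1.
C(5,1) = 5.
Coefficient = C(5,1) · 4^1 = 5 · 4 = 20.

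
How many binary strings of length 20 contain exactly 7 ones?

77520

Choose the 7 positions: C(20,7) = 77520.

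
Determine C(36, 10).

254186856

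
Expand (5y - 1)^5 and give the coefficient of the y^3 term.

1250

The general term is C(5,j)·(5y)^j·(-1)^(5-j); the y^3 term has j = 3.
C(5,3) = 10.
Coefficient = C(5,3) · 5^3 = 10 · 125 = 1250.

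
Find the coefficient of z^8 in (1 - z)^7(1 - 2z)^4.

1408

Coefficient of z^8 = Σ_{j} C(7,j)·(-1)^j·C(4,8-j)·(-2)^(8-j) for j from 4 to 7.
= 560 + 672 + 168 + 8 = 1408.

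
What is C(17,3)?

680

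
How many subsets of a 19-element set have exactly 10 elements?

92378

Choose the 10 positions: C(19,10) = 92378.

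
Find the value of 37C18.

17672631900

C(37,18) = (37·36·35·34·33·32·31·30·29·28·27·26·25·24·23·22·21·20) / 18! = 113146793787569865523200000 / 6402373705728000 = 17672631900.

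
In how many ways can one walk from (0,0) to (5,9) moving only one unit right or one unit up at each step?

2002

Each path is a sequence of 14 steps with 5 rights: C(14,5) = 2002.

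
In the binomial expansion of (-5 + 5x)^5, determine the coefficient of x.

15625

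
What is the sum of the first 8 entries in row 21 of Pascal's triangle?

1 + 21 + 210 + 1330 + 5985 + 20349 + 54264 + 116280 = 198440.

198440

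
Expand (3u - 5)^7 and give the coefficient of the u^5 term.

127575

The general term is C(7,j)·(3u)^j·(-5)^(7-j); the u^5 term has j = 5.
C(7,5) = 21.
Coefficient = C(7,5) · 3^5 · (-5)^2 = 21 · 243 · 25 = 127575.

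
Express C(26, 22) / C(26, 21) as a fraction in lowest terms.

C(n,k+1)/C(n,k) = (n−k)/(k+1) = (26−21)/(21+1) = 5/22.

5/22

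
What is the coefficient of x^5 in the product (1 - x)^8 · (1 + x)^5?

-25

Coefficient of x^5 = Σ_{j} C(8,j)·(-1)^j·C(5,5-j)·1^(5-j) for j from 0 to 5.
= 1 + (-40) + 280 + (-560) + 350 + (-56) = -25.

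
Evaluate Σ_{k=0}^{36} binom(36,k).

The entries of row 36 sum to 2^36 = 68719476736.

68719476736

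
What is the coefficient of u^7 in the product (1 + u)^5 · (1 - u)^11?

Coefficient of u^7 = Σ_{j} C(5,j)·1^j·C(11,7-j)·(-1)^(7-j) for j from 0 to 5.
= (-330) + 2310 + (-4620) + 3300 + (-825) + 55 = -110.

-110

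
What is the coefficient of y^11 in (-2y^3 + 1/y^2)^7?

General term: C(7,j)·(-2y^3)^j·(1/y^2)^(7-j), with y-exponent 3j − 2(7−j) = 5j − 14.
Set 5j − 14 = 11: j = 5.
C(7,5) = 21; (-2)^5 = -32; 1^2 = 1.
Coefficient = 21 · (-32) · 1 = -672.

-672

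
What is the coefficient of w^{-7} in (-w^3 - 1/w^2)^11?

General term: C(11,j)·(-w^3)^j·(-1/w^2)^(11-j), with w-exponent 3j − 2(11−j) = 5j − 22.
Set 5j − 22 = -7: j = 3.
C(11,3) = 165; (-1)^3 = -1; (-1)^8 = 1.
Coefficient = 165 · (-1) · 1 = -165.

-165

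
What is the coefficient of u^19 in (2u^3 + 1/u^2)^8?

General term: C(8,j)·(2u^3)^j·(1/u^2)^(8-j), with u-exponent 3j − 2(8−j) = 5j − 16.
Set 5j − 16 = 19: j = 7.
C(8,7) = 8; 2^7 = 128; 1^1 = 1.
Coefficient = 8 · 128 · 1 = 1024.

1024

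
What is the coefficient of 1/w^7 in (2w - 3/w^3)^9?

General term: C(9,j)·(2w)^j·(-3/w^3)^(9-j), with w-exponent 1j − 3(9−j) = 4j − 27.
Set 4j − 27 = -7: j = 5.
C(9,5) = 126; 2^5 = 32; (-3)^4 = 81.
Coefficient = 126 · 32 · 81 = 326592.

326592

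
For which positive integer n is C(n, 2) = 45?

n(n−1)/2 = 45 ⇒ n(n−1) = 90. Since 10·9 = 90, n = 10.

10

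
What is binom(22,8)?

319770

C(22,8) = (22·21·20·19·18·17·16·15) / 8! = 12893126400 / 40320 = 319770.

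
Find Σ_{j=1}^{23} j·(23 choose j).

Differentiating (1+x)^23 and setting x=1: Σ j·C(23,j) = 23·2^22 = 96468992.

96468992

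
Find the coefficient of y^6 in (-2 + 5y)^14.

The general term is C(14,j)·(-2)^j·(5y)^(14-j); the y^6 term has j = 8.
C(14,8) = 3003.
Coefficient = C(14,8) · (-2)^8 · 5^6 = 3003 · 256 · 15625 = 12012000000.

12012000000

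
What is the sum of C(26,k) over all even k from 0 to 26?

Half of (1+1)^26 + (1−1)^26 gives the even-index sum: 2^25 = 33554432.

33554432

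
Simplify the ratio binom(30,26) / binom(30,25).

5/26

C(n,k+1)/C(n,k) = (n−k)/(k+1) = (30−25)/(25+1) = 5/26.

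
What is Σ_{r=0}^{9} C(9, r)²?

48620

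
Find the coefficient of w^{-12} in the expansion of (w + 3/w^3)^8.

13608

General term: C(8,j)·(w)^j·(3/w^3)^(8-j), with w-exponent 1j − 3(8−j) = 4j − 24.
Set 4j − 24 = -12: j = 3.
C(8,3) = 56; 1^3 = 1; 3^5 = 243.
Coefficient = 56 · 1 · 243 = 13608.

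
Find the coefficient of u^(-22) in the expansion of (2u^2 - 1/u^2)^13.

26

General term: C(13,j)·(2u^2)^j·(-1/u^2)^(13-j), with u-exponent 2j − 2(13−j) = 4j − 26.
Set 4j − 26 = -22: j = 1.
C(13,1) = 13; 2^1 = 2; (-1)^12 = 1.
Coefficient = 13 · 2 · 1 = 26.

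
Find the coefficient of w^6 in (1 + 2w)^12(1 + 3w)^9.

10791636

Coefficient of w^6 = Σ_{j} C(12,j)·2^j·C(9,6-j)·3^(6-j) for j from 0 to 6.
= 61236 + 734832 + 2694384 + 3991680 + 2566080 + 684288 + 59136 = 10791636.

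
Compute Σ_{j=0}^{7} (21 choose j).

198440

1 + 21 + 210 + 1330 + 5985 + 20349 + 54264 + 116280 = 198440.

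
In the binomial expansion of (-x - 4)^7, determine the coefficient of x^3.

-8960

The general term is C(7,j)·(-x)^j·(-4)^(7-j); the x^3 term has j = 3.
C(7,3) = 35.
Coefficient = C(7,3) · (-1)^3 · (-4)^4 = 35 · (-1) · 256 = -8960.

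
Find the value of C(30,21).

14307150

C(30,21) = C(30,9) by symmetry.
C(30,9) = (30·29·28·27·26·25·24·23·22) / 9! = 5191778592000 / 362880 = 14307150.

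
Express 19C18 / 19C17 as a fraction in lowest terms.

C(n,k+1)/C(n,k) = (n−k)/(k+1) = (19−17)/(17+1) = 2/18 = 1/9.

1/9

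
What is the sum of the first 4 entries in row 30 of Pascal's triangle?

4526

1 + 30 + 435 + 4060 = 4526.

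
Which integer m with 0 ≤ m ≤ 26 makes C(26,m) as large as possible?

C(26,m) is maximized at m = 26/2 = 13.

13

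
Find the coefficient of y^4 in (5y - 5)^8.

27343750

The general term is C(8,j)·(5y)^j·(-5)^(8-j); the y^4 term has j = 4.
C(8,4) = 70.
Coefficient = C(8,4) · 5^4 · (-5)^4 = 70 · 625 · 625 = 27343750.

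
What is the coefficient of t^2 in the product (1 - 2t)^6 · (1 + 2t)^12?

Coefficient of t^2 = Σ_{j} C(6,j)·(-2)^j·C(12,2-j)·2^(2-j) for j from 0 to 2.
= 264 + (-288) + 60 = 36.

36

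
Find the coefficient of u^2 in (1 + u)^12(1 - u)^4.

Coefficient of u^2 = Σ_{j} C(12,j)·1^j·C(4,2-j)·(-1)^(2-j) for j from 0 to 2.
= 6 + (-48) + 66 = 24.

24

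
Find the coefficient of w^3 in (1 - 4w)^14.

The general term is C(14,j)·(1)^j·(-4w)^(14-j); the w^3 term has j = 11.
C(14,11) = 364.
Coefficient = C(14,11) · (-4)^3 = 364 · (-64) = -23296.

-23296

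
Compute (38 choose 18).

33578000610

C(38,18) = (38·37·36·35·34·33·32·31·30·29·28·27·26·25·24·23·22·21) / 18! = 214978908196382744494080000 / 6402373705728000 = 33578000610.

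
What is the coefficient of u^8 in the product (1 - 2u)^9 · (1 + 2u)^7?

Coefficient of u^8 = Σ_{j} C(9,j)·(-2)^j·C(7,8-j)·2^(8-j) for j from 1 to 8.
= (-2304) + 64512 + (-451584) + 1128960 + (-1128960) + 451584 + (-64512) + 2304 = 0.

0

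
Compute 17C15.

136

C(17,15) = C(17,2) by symmetry.
C(17,2) = (17·16) / 2! = 272 / 2 = 136.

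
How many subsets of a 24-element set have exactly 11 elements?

Choose the 11 positions: C(24,11) = 2496144.

2496144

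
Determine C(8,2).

28

C(8,2) = (8·7) / 2! = 56 / 2 = 28.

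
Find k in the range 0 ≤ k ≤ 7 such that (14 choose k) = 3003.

6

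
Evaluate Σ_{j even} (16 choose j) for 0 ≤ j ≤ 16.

32768

Even-j terms of row 16 sum to 2^15 = 32768.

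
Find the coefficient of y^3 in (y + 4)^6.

The general term is C(6,j)·(y)^j·(4)^(6-j); the y^3 term has j = 3.
C(6,3) = 20.
Coefficient = C(6,3) · 4^3 = 20 · 64 = 1280.

1280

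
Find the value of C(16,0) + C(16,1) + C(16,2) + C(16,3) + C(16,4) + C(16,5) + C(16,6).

14893

1 + 16 + 120 + 560 + 1820 + 4368 + 8008 = 14893.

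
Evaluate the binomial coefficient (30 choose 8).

5852925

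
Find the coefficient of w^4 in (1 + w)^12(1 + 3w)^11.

120615

Coefficient of w^4 = Σ_{j} C(12,j)·1^j·C(11,4-j)·3^(4-j) for j from 0 to 4.
= 26730 + 53460 + 32670 + 7260 + 495 = 120615.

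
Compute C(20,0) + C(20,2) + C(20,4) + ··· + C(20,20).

524288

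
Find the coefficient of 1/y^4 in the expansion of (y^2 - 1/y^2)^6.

15

General term: C(6,j)·(y^2)^j·(-1/y^2)^(6-j), with y-exponent 2j − 2(6−j) = 4j − 12.
Set 4j − 12 = -4: j = 2.
C(6,2) = 15; 1^2 = 1; (-1)^4 = 1.
Coefficient = 15 · 1 · 1 = 15.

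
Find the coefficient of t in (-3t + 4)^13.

-654311424

The general term is C(13,j)·(-3t)^j·(4)^(13-j); the t^1 term has j = 1.
C(13,1) = 13.
Coefficient = C(13,1) · (-3)^1 · 4^12 = 13 · (-3) · 16777216 = -654311424.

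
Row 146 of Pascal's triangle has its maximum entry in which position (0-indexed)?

73

C(146,j) is maximized at j = 146/2 = 73.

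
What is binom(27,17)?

C(27,17) = C(27,10) by symmetry.
C(27,10) = (27·26·25·24·23·22·21·20·19·18) / 10! = 30613591008000 / 3628800 = 8436285.

8436285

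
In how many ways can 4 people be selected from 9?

126

This is C(9,4) = 126.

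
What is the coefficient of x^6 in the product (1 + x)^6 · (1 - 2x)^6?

Coefficient of x^6 = Σ_{j} C(6,j)·1^j·C(6,6-j)·(-2)^(6-j) for j from 0 to 6.
= 64 + (-1152) + 3600 + (-3200) + 900 + (-72) + 1 = 141.

141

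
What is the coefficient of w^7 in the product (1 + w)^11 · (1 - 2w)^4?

-198

Coefficient of w^7 = Σ_{j} C(11,j)·1^j·C(4,7-j)·(-2)^(7-j) for j from 3 to 7.
= 2640 + (-10560) + 11088 + (-3696) + 330 = -198.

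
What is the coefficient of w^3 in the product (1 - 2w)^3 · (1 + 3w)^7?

55

Coefficient of w^3 = Σ_{j} C(3,j)·(-2)^j·C(7,3-j)·3^(3-j) for j from 0 to 3.
= 945 + (-1134) + 252 + (-8) = 55.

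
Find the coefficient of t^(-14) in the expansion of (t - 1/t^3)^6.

General term: C(6,j)·(t)^j·(-1/t^3)^(6-j), with t-exponent 1j − 3(6−j) = 4j − 18.
Set 4j − 18 = -14: j = 1.
C(6,1) = 6; 1^1 = 1; (-1)^5 = -1.
Coefficient = 6 · 1 · (-1) = -6.

-6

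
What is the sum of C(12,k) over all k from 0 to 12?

4096

Setting x = 1 in (1+x)^12 gives Σ C(12,k) = 2^12 = 4096.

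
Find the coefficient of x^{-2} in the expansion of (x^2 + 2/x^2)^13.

219648

General term: C(13,j)·(x^2)^j·(2/x^2)^(13-j), with x-exponent 2j − 2(13−j) = 4j − 26.
Set 4j − 26 = -2: j = 6.
C(13,6) = 1716; 1^6 = 1; 2^7 = 128.
Coefficient = 1716 · 1 · 128 = 219648.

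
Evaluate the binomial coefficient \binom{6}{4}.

C(6,4) = C(6,2) by symmetry.
C(6,2) = (6·5) / 2! = 30 / 2 = 15.

15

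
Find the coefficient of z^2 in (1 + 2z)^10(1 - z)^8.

48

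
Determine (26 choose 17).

3124550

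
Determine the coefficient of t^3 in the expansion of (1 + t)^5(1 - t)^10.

Coefficient of t^3 = Σ_{j} C(5,j)·1^j·C(10,3-j)·(-1)^(3-j) for j from 0 to 3.
= (-120) + 225 + (-100) + 10 = 15.

15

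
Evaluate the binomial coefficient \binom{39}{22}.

51021117810

C(39,22) = C(39,17) by symmetry.
C(39,17) = (39·38·37·36·35·34·33·32·31·30·29·28·27·26·25·24·23) / 17! = 18147570172421919989760000 / 355687428096000 = 51021117810.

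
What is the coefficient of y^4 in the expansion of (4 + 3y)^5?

1620

The general term is C(5,j)·(4)^j·(3y)^(5-j); the y^4 term has j = 1.
C(5,1) = 5.
Coefficient = C(5,1) · 4^1 · 3^4 = 5 · 4 · 81 = 1620.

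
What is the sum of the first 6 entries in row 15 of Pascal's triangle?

4944

1 + 15 + 105 + 455 + 1365 + 3003 = 4944.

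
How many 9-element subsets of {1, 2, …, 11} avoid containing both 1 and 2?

19

All 9-subsets: C(11,9) = 55. Those containing both fixed elements: C(9,7) = 36.
55 − 36 = 19.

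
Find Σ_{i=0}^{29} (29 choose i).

536870912

Setting x = 1 in (1+x)^29 gives Σ C(29,i) = 2^29 = 536870912.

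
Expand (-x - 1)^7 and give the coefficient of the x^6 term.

The general term is C(7,j)·(-x)^j·(-1)^(7-j); the x^6 term has j = 6.
C(7,6) = 7.
Coefficient = C(7,6) · (-1)^1 = 7 · (-1) = -7.

-7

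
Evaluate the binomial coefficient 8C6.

28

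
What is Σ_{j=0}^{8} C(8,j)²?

By Vandermonde's identity, Σ C(8,j)² = C(16,8) = 12870.

12870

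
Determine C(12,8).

495

C(12,8) = C(12,4) by symmetry.
C(12,4) = (12·11·10·9) / 4! = 11880 / 24 = 495.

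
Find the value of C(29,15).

77558760

C(29,15) = C(29,14) by symmetry.
C(29,14) = (29·28·27·26·25·24·23·22·21·20·19·18·17·16) / 14! = 6761440164390912000 / 87178291200 = 77558760.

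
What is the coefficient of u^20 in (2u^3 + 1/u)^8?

1024

General term: C(8,j)·(2u^3)^j·(1/u)^(8-j), with u-exponent 3j − 1(8−j) = 4j − 8.
Set 4j − 8 = 20: j = 7.
C(8,7) = 8; 2^7 = 128; 1^1 = 1.
Coefficient = 8 · 128 · 1 = 1024.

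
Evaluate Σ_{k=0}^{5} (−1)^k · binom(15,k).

-2002

The partial alternating sum Σ_{k=0}^{5} (−1)^k C(15,k) = (−1)^5 C(14,5) = -2002.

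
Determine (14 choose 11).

C(14,11) = C(14,3) by symmetry.
C(14,3) = (14·13·12) / 3! = 2184 / 6 = 364.

364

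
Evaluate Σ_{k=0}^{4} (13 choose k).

1093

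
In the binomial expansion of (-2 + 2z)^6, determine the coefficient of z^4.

The general term is C(6,j)·(-2)^j·(2z)^(6-j); the z^4 term has j = 2.
C(6,2) = 15.
Coefficient = C(6,2) · (-2)^2 · 2^4 = 15 · 4 · 16 = 960.

960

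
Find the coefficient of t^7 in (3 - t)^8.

-24

The general term is C(8,j)·(3)^j·(-t)^(8-j); the t^7 term has j = 1.
C(8,1) = 8.
Coefficient = C(8,1) · 3^1 · (-1)^7 = 8 · 3 · (-1) = -24.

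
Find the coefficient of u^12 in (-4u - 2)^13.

-436207616

The general term is C(13,j)·(-4u)^j·(-2)^(13-j); the u^12 term has j = 12.
C(13,12) = 13.
Coefficient = C(13,12) · (-4)^12 · (-2)^1 = 13 · 16777216 · (-2) = -436207616.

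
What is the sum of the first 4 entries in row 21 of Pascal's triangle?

1 + 21 + 210 + 1330 = 1562.

1562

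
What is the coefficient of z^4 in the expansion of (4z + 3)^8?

1451520

The general term is C(8,j)·(4z)^j·(3)^(8-j); the z^4 term has j = 4.
C(8,4) = 70.
Coefficient = C(8,4) · 4^4 · 3^4 = 70 · 256 · 81 = 1451520.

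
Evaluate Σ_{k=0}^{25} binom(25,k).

The entries of row 25 sum to 2^25 = 33554432.

33554432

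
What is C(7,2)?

21

C(7,2) = (7·6) / 2! = 42 / 2 = 21.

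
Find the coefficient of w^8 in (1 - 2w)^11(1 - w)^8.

2485825

Coefficient of w^8 = Σ_{j} C(11,j)·(-2)^j·C(8,8-j)·(-1)^(8-j) for j from 0 to 8.
= 1 + 176 + 6160 + 73920 + 369600 + 827904 + 827904 + 337920 + 42240 = 2485825.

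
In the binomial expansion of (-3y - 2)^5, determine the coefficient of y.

The general term is C(5,j)·(-3y)^j·(-2)^(5-j); the y^1 term has j = 1.
C(5,1) = 5.
Coefficient = C(5,1) · (-3)^1 · (-2)^4 = 5 · (-3) · 16 = -240.

-240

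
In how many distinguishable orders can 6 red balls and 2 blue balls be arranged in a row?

28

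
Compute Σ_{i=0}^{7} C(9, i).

1 + 9 + 36 + 84 + 126 + 126 + 84 + 36 = 502.

502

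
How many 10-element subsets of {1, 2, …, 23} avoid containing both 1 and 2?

All 10-subsets: C(23,10) = 1144066. Those containing both fixed elements: C(21,8) = 203490.
1144066 − 203490 = 940576.

940576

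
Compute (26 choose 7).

657800

C(26,7) = (26·25·24·23·22·21·20) / 7! = 3315312000 / 5040 = 657800.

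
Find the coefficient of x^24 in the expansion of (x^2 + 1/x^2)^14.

General term: C(14,j)·(x^2)^j·(1/x^2)^(14-j), with x-exponent 2j − 2(14−j) = 4j − 28.
Set 4j − 28 = 24: j = 13.
C(14,13) = 14; 1^13 = 1; 1^1 = 1.
Coefficient = 14 · 1 · 1 = 14.

14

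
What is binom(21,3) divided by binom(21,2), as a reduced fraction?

19/3

C(n,k+1)/C(n,k) = (n−k)/(k+1) = (21−2)/(2+1) = 19/3.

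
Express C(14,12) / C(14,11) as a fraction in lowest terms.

1/4

C(n,k+1)/C(n,k) = (n−k)/(k+1) = (14−11)/(11+1) = 3/12 = 1/4.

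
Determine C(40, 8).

C(40,8) = (40·39·38·37·36·35·34·33) / 8! = 3100796899200 / 40320 = 76904685.

76904685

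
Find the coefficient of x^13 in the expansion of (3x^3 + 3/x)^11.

81841914

General term: C(11,j)·(3x^3)^j·(3/x)^(11-j), with x-exponent 3j − 1(11−j) = 4j − 11.
Set 4j − 11 = 13: j = 6.
C(11,6) = 462; 3^6 = 729; 3^5 = 243.
Coefficient = 462 · 729 · 243 = 81841914.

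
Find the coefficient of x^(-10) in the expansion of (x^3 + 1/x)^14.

General term: C(14,j)·(x^3)^j·(1/x)^(14-j), with x-exponent 3j − 1(14−j) = 4j − 14.
Set 4j − 14 = -10: j = 1.
C(14,1) = 14; 1^1 = 1; 1^13 = 1.
Coefficient = 14 · 1 · 1 = 14.

14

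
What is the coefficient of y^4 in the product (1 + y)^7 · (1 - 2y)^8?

-189

Coefficient of y^4 = Σ_{j} C(7,j)·1^j·C(8,4-j)·(-2)^(4-j) for j from 0 to 4.
= 1120 + (-3136) + 2352 + (-560) + 35 = -189.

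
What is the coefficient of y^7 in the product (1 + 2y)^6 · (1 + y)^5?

5500

Coefficient of y^7 = Σ_{j} C(6,j)·2^j·C(5,7-j)·1^(7-j) for j from 2 to 6.
= 60 + 800 + 2400 + 1920 + 320 = 5500.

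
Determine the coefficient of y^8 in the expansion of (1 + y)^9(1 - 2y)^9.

-3519

Coefficient of y^8 = Σ_{j} C(9,j)·1^j·C(9,8-j)·(-2)^(8-j) for j from 0 to 8.
= 2304 + (-41472) + 193536 + (-338688) + 254016 + (-84672) + 12096 + (-648) + 9 = -3519.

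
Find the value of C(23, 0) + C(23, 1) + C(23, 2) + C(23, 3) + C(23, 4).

1 + 23 + 253 + 1771 + 8855 = 10903.

10903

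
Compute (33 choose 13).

573166440

C(33,13) = (33·32·31·30·29·28·27·26·25·24·23·22·21) / 13! = 3569119343741952000 / 6227020800 = 573166440.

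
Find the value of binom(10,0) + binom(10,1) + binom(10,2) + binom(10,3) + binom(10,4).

386

1 + 10 + 45 + 120 + 210 = 386.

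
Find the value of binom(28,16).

C(28,16) = C(28,12) by symmetry.
C(28,12) = (28·27·26·25·24·23·22·21·20·19·18·17) / 12! = 14572069319808000 / 479001600 = 30421755.

30421755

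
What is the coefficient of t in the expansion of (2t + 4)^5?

2560

The general term is C(5,j)·(2t)^j·(4)^(5-j); the t^1 term has j = 1.
C(5,1) = 5.
Coefficient = C(5,1) · 2^1 · 4^4 = 5 · 2 · 256 = 2560.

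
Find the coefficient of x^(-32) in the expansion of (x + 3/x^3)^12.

General term: C(12,j)·(x)^j·(3/x^3)^(12-j), with x-exponent 1j − 3(12−j) = 4j − 36.
Set 4j − 36 = -32: j = 1.
C(12,1) = 12; 1^1 = 1; 3^11 = 177147.
Coefficient = 12 · 1 · 177147 = 2125764.

2125764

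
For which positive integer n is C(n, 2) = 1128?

48

n(n−1)/2 = 1128 ⇒ n(n−1) = 2256. Since 48·47 = 2256, n = 48.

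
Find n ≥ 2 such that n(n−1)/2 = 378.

n(n−1)/2 = 378 ⇒ n(n−1) = 756. Since 28·27 = 756, n = 28.

28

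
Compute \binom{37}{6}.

2324784

C(37,6) = (37·36·35·34·33·32) / 6! = 1673844480 / 720 = 2324784.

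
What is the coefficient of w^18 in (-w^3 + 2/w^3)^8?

-16

General term: C(8,j)·(-w^3)^j·(2/w^3)^(8-j), with w-exponent 3j − 3(8−j) = 6j − 24.
Set 6j − 24 = 18: j = 7.
C(8,7) = 8; (-1)^7 = -1; 2^1 = 2.
Coefficient = 8 · (-1) · 2 = -16.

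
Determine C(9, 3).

84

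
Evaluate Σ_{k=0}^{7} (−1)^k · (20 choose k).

-50388

The partial alternating sum Σ_{k=0}^{7} (−1)^k C(20,k) = (−1)^7 C(19,7) = -50388.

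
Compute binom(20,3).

1140

C(20,3) = (20·19·18) / 3! = 6840 / 6 = 1140.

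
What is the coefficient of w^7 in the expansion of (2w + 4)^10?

The general term is C(10,j)·(2w)^j·(4)^(10-j); the w^7 term has j = 7.
C(10,7) = 120.
Coefficient = C(10,7) · 2^7 · 4^3 = 120 · 128 · 64 = 983040.

983040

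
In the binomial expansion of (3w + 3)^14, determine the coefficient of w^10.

The general term is C(14,j)·(3w)^j·(3)^(14-j); the w^10 term has j = 10.
C(14,10) = 1001.
Coefficient = C(14,10) · 3^10 · 3^4 = 1001 · 59049 · 81 = 4787751969.

4787751969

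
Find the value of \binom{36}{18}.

C(36,18) = (36·35·34·33·32·31·30·29·28·27·26·25·24·23·22·21·20·19) / 18! = 58102407620643984998400000 / 6402373705728000 = 9075135300.

9075135300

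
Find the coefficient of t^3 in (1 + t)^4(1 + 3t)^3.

193

Coefficient of t^3 = Σ_{j} C(4,j)·1^j·C(3,3-j)·3^(3-j) for j from 0 to 3.
= 27 + 108 + 54 + 4 = 193.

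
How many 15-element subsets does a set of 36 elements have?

5567902560

C(36,15) = (36·35·34·33·32·31·30·29·28·27·26·25·24·23·22) / 15! = 7281003461233582080000 / 1307674368000 = 5567902560.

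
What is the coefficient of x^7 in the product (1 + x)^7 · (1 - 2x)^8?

-351

Coefficient of x^7 = Σ_{j} C(7,j)·1^j·C(8,7-j)·(-2)^(7-j) for j from 0 to 7.
= (-1024) + 12544 + (-37632) + 39200 + (-15680) + 2352 + (-112) + 1 = -351.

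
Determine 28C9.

C(28,9) = (28·27·26·25·24·23·22·21·20) / 9! = 2506375872000 / 362880 = 6906900.

6906900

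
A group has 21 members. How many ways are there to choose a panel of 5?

20349

This is C(21,5) = 20349.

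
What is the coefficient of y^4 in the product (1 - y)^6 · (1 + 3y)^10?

Coefficient of y^4 = Σ_{j} C(6,j)·(-1)^j·C(10,4-j)·3^(4-j) for j from 0 to 4.
= 17010 + (-19440) + 6075 + (-600) + 15 = 3060.

3060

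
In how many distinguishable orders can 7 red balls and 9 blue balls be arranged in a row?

11440

Choose positions for the red balls: C(16,7) = 11440.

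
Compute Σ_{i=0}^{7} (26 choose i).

1 + 26 + 325 + 2600 + 14950 + 65780 + 230230 + 657800 = 971712.

971712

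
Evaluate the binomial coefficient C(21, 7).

C(21,7) = (21·20·19·18·17·16·15) / 7! = 586051200 / 5040 = 116280.

116280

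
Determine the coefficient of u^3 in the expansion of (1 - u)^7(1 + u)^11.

Coefficient of u^3 = Σ_{j} C(7,j)·(-1)^j·C(11,3-j)·1^(3-j) for j from 0 to 3.
= 165 + (-385) + 231 + (-35) = -24.

-24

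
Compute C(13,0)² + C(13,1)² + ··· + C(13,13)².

10400600

Σ C(13,i)² is the coefficient of x^13 in (1+x)^13(1+x)^13 = (1+x)^26, i.e. C(26,13) = 10400600.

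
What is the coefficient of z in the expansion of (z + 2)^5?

80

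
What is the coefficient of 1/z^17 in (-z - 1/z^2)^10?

General term: C(10,j)·(-z)^j·(-1/z^2)^(10-j), with z-exponent 1j − 2(10−j) = 3j − 20.
Set 3j − 20 = -17: j = 1.
C(10,1) = 10; (-1)^1 = -1; (-1)^9 = -1.
Coefficient = 10 · (-1) · (-1) = 10.

10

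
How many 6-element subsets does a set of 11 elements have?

C(11,6) = C(11,5) by symmetry.
C(11,5) = (11·10·9·8·7) / 5! = 55440 / 120 = 462.

462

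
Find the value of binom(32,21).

C(32,21) = C(32,11) by symmetry.
C(32,11) = (32·31·30·29·28·27·26·25·24·23·22) / 11! = 5150244363264000 / 39916800 = 129024480.

129024480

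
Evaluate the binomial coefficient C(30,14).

145422675

C(30,14) = (30·29·28·27·26·25·24·23·22·21·20·19·18·17) / 14! = 12677700308232960000 / 87178291200 = 145422675.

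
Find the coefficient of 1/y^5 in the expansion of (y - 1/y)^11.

165

General term: C(11,j)·(y)^j·(-1/y)^(11-j), with y-exponent 1j − 1(11−j) = 2j − 11.
Set 2j − 11 = -5: j = 3.
C(11,3) = 165; 1^3 = 1; (-1)^8 = 1.
Coefficient = 165 · 1 · 1 = 165.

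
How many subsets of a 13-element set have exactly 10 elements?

Choose the 10 positions: C(13,10) = 286.

286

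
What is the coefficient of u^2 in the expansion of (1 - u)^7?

The general term is C(7,j)·(1)^j·(-u)^(7-j); the u^2 term has j = 5.
C(7,5) = 21.
Coefficient = C(7,5) = 21.

21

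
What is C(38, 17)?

28781143380

C(38,17) = (38·37·36·35·34·33·32·31·30·29·28·27·26·25·24·23·22) / 17! = 10237090866494416404480000 / 355687428096000 = 28781143380.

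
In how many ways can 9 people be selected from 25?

This is C(25,9) = 2042975.

2042975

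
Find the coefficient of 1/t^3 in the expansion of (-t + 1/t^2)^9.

-126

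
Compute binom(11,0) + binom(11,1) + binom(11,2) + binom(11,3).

232

1 + 11 + 55 + 165 = 232.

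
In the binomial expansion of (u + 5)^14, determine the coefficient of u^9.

6256250

The general term is C(14,j)·(u)^j·(5)^(14-j); the u^9 term has j = 9.
C(14,9) = 2002.
Coefficient = C(14,9) · 5^5 = 2002 · 3125 = 6256250.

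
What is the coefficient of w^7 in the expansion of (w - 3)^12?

-192456

The general term is C(12,j)·(w)^j·(-3)^(12-j); the w^7 term has j = 7.
C(12,7) = 792.
Coefficient = C(12,7) · (-3)^5 = 792 · (-243) = -192456.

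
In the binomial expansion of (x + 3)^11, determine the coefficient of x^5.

336798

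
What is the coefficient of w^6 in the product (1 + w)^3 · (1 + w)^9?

(1 + w)^3(1 + w)^9 = (1 + w)^12, so the coefficient of w^6 is C(12,6)·1^6 = 924·1 = 924.

924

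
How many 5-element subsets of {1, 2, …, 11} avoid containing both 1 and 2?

378

All 5-subsets: C(11,5) = 462. Those containing both fixed elements: C(9,3) = 84.
462 − 84 = 378.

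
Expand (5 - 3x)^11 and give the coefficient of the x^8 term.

135320625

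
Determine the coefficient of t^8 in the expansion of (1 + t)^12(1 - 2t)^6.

Coefficient of t^8 = Σ_{j} C(12,j)·1^j·C(6,8-j)·(-2)^(8-j) for j from 2 to 8.
= 4224 + (-42240) + 118800 + (-126720) + 55440 + (-9504) + 495 = 495.

495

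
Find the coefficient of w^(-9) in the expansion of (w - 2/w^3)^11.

-14784

General term: C(11,j)·(w)^j·(-2/w^3)^(11-j), with w-exponent 1j − 3(11−j) = 4j − 33.
Set 4j − 33 = -9: j = 6.
C(11,6) = 462; 1^6 = 1; (-2)^5 = -32.
Coefficient = 462 · 1 · (-32) = -14784.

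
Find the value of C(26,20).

230230

C(26,20) = C(26,6) by symmetry.
C(26,6) = (26·25·24·23·22·21) / 6! = 165765600 / 720 = 230230.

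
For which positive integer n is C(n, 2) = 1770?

n(n−1)/2 = 1770 ⇒ n(n−1) = 3540. Since 60·59 = 3540, n = 60.

60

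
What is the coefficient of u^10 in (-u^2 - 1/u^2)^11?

General term: C(11,j)·(-u^2)^j·(-1/u^2)^(11-j), with u-exponent 2j − 2(11−j) = 4j − 22.
Set 4j − 22 = 10: j = 8.
C(11,8) = 165; (-1)^8 = 1; (-1)^3 = -1.
Coefficient = 165 · 1 · (-1) = -165.

-165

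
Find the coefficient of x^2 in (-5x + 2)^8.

The general term is C(8,j)·(-5x)^j·(2)^(8-j); the x^2 term has j = 2.
C(8,2) = 28.
Coefficient = C(8,2) · (-5)^2 · 2^6 = 28 · 25 · 64 = 44800.

44800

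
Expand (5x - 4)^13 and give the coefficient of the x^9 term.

The general term is C(13,j)·(5x)^j·(-4)^(13-j); the x^9 term has j = 9.
C(13,9) = 715.
Coefficient = C(13,9) · 5^9 · (-4)^4 = 715 · 1953125 · 256 = 357500000000.

357500000000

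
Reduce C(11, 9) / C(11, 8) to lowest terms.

1/3

C(n,k+1)/C(n,k) = (n−k)/(k+1) = (11−8)/(8+1) = 3/9 = 1/3.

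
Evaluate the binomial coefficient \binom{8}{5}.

56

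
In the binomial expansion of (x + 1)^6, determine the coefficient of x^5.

6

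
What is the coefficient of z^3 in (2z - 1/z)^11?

General term: C(11,j)·(2z)^j·(-1/z)^(11-j), with z-exponent 1j − 1(11−j) = 2j − 11.
Set 2j − 11 = 3: j = 7.
C(11,7) = 330; 2^7 = 128; (-1)^4 = 1.
Coefficient = 330 · 128 · 1 = 42240.

42240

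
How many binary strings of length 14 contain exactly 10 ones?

1001

Choose the 10 positions: C(14,10) = 1001.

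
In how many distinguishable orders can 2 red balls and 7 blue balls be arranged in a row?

36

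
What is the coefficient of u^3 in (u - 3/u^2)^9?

General term: C(9,j)·(u)^j·(-3/u^2)^(9-j), with u-exponent 1j − 2(9−j) = 3j − 18.
Set 3j − 18 = 3: j = 7.
C(9,7) = 36; 1^7 = 1; (-3)^2 = 9.
Coefficient = 36 · 1 · 9 = 324.

324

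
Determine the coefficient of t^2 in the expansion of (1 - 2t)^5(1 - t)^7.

Coefficient of t^2 = Σ_{j} C(5,j)·(-2)^j·C(7,2-j)·(-1)^(2-j) for j from 0 to 2.
= 21 + 70 + 40 = 131.

131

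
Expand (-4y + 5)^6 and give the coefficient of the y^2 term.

150000

The general term is C(6,j)·(-4y)^j·(5)^(6-j); the y^2 term has j = 2.
C(6,2) = 15.
Coefficient = C(6,2) · (-4)^2 · 5^4 = 15 · 16 · 625 = 150000.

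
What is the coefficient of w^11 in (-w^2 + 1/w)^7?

7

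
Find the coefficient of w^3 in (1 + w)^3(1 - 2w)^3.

Coefficient of w^3 = Σ_{j} C(3,j)·1^j·C(3,3-j)·(-2)^(3-j) for j from 0 to 3.
= (-8) + 36 + (-18) + 1 = 11.

11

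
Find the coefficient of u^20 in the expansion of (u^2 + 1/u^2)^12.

12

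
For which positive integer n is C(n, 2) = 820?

41

n(n−1)/2 = 820 ⇒ n(n−1) = 1640. Since 41·40 = 1640, n = 41.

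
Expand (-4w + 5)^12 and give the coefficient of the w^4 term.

The general term is C(12,j)·(-4w)^j·(5)^(12-j); the w^4 term has j = 4.
C(12,4) = 495.
Coefficient = C(12,4) · (-4)^4 · 5^8 = 495 · 256 · 390625 = 49500000000.

49500000000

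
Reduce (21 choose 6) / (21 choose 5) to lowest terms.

C(n,k+1)/C(n,k) = (n−k)/(k+1) = (21−5)/(5+1) = 16/6 = 8/3.

8/3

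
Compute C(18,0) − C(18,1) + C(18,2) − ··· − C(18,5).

The partial alternating sum Σ_{k=0}^{5} (−1)^k C(18,k) = (−1)^5 C(17,5) = -6188.

-6188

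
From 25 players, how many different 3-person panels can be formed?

2300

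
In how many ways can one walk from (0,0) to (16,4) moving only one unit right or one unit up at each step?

Each path is a sequence of 20 steps with 16 rights: C(20,16) = 4845.

4845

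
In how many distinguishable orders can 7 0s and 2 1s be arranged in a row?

Choose positions for the 0s: C(9,7) = 36.

36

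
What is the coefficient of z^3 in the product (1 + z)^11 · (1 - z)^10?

-10

Coefficient of z^3 = Σ_{j} C(11,j)·1^j·C(10,3-j)·(-1)^(3-j) for j from 0 to 3.
= (-120) + 495 + (-550) + 165 = -10.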